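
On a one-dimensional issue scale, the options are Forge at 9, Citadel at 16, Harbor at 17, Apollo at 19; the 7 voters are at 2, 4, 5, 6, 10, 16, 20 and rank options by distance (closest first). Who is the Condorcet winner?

With single-peaked preferences on a line, the Condorcet winner is the candidate closest to the median voter.
The median voter (position 6) is closest to Forge at 9.
Check: Forge vs Apollo — voters closer to Forge: 5 of 7.

Forge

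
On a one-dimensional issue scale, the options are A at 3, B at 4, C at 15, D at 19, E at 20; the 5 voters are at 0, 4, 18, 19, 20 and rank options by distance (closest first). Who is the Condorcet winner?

With single-peaked preferences on a line, the Condorcet winner is the candidate closest to the median voter.
The median voter (position 18) is closest to D at 19.
Check: D vs A — voters closer to D: 3 of 5.

D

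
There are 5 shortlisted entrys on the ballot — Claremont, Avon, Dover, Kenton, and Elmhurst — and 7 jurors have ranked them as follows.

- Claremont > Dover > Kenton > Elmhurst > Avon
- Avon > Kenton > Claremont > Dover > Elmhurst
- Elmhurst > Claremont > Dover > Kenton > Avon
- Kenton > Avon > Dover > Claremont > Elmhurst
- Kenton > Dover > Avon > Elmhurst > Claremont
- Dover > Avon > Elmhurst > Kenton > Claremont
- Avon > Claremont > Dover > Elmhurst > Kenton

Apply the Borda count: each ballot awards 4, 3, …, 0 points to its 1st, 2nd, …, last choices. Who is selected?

Dover

Borda scores:
  Claremont: 4 + 2 + 3 + 1 + 0 + 0 + 3 = 13
  Avon: 0 + 4 + 0 + 3 + 2 + 3 + 4 = 16
  Dover: 3 + 1 + 2 + 2 + 3 + 4 + 2 = 17
  Kenton: 2 + 3 + 1 + 4 + 4 + 1 + 0 = 15
  Elmhurst: 1 + 0 + 4 + 0 + 1 + 2 + 1 = 9
Dover has the highest total.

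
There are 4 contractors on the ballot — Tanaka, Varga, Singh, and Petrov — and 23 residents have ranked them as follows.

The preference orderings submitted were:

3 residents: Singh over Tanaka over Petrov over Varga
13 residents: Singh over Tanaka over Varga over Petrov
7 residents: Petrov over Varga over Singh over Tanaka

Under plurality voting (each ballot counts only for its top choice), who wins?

Singh

First-place vote totals:
  Tanaka: 0
  Varga: 0
  Singh: 16
  Petrov: 7
Singh has the most first-place votes.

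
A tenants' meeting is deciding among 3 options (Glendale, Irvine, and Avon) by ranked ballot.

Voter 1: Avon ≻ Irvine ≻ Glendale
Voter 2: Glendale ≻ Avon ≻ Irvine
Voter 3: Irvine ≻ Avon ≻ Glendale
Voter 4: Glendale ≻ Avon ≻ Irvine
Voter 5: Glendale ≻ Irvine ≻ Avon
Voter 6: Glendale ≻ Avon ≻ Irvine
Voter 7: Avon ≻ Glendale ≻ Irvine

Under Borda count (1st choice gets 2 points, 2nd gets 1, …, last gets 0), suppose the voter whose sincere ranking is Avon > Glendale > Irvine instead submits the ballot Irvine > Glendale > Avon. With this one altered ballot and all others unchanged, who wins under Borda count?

Borda totals with the altered ballot: Glendale 9, Irvine 6, Avon 6.
The winner is unchanged: still Glendale.

Glendale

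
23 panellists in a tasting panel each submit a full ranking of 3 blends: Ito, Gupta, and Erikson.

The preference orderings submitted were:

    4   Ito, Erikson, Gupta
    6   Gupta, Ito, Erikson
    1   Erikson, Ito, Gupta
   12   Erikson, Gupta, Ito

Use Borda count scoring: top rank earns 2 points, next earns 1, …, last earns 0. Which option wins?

Borda scores:
  Ito: 4·2 + 6·1 + 1 + 12·0 = 15
  Gupta: 4·0 + 6·2 + 0 + 12·1 = 24
  Erikson: 4·1 + 6·0 + 2 + 12·2 = 30
Erikson has the highest total.

Erikson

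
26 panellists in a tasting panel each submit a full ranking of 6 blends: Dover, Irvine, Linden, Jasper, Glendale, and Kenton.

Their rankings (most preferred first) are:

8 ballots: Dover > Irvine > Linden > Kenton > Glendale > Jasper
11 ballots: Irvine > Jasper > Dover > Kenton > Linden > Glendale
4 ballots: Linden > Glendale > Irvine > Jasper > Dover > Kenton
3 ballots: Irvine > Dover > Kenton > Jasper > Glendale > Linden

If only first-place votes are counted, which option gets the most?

First-place vote totals:
  Dover: 8
  Irvine: 14
  Linden: 4
  Jasper: 0
  Glendale: 0
  Kenton: 0
Irvine has the most first-place votes.

Irvine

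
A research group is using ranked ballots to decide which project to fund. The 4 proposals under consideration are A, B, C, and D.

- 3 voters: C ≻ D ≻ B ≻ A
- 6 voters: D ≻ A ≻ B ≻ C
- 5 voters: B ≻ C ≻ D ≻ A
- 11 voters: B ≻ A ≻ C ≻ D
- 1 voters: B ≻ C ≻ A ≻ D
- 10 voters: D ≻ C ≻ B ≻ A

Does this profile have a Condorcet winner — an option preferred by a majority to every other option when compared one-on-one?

No

Head-to-head results (36 voters total):
A vs B: B wins 30–6.
A vs C: C wins 19–17.
A vs D: D wins 24–12.
B vs C: B wins 23–13.
B vs D: D wins 19–17.
C vs D: C wins 20–16.
No candidate beats all others: B beats C beats D beats B, a majority cycle.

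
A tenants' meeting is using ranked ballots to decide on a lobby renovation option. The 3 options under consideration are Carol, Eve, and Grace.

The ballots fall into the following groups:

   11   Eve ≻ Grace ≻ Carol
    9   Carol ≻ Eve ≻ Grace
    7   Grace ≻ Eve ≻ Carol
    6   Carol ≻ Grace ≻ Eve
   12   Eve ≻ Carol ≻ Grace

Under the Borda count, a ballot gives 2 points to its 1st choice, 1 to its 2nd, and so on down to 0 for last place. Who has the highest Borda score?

Eve

Borda scores:
  Carol: 11·0 + 9·2 + 7·0 + 6·2 + 12·1 = 42
  Eve: 11·2 + 9·1 + 7·1 + 6·0 + 12·2 = 62
  Grace: 11·1 + 9·0 + 7·2 + 6·1 + 12·0 = 31
Eve has the highest total.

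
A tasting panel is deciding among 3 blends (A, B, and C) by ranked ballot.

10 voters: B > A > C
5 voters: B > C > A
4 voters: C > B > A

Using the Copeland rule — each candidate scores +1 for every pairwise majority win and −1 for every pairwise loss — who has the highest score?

Pairwise results:
  A vs B: B wins 19–0.
  A vs C: A wins 10–9.
  B vs C: B wins 15–4.
Copeland scores (wins − losses):
  A: 1 − 1 = 0
  B: 2 − 0 = 2
  C: 0 − 2 = -2
B has the best Copeland score.

B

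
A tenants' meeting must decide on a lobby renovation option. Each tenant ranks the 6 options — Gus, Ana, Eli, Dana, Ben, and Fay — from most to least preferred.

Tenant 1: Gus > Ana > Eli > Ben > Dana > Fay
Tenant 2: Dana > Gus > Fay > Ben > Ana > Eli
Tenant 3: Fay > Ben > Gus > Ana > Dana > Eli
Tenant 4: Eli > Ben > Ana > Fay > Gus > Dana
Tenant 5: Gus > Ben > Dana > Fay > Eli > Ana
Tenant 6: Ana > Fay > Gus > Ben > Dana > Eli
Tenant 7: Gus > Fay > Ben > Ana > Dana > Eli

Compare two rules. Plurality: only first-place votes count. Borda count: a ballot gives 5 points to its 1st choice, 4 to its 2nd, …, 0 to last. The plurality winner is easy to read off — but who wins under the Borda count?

Gus

Plurality first-place counts: Gus 3, Ana 1, Eli 1, Dana 1, Ben 0, Fay 1 → Gus.
Borda totals: Gus 26, Ana 17, Eli 9, Dana 12, Ben 21, Fay 20 → Gus.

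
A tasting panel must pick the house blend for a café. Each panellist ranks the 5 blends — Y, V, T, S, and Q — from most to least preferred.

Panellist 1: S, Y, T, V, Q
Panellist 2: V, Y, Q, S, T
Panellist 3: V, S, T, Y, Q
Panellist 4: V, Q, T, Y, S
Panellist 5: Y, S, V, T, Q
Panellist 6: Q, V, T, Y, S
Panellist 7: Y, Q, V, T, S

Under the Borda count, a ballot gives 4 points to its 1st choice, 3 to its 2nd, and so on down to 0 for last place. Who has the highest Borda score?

V

Borda scores:
  Y: 3 + 3 + 1 + 1 + 4 + 1 + 4 = 17
  V: 1 + 4 + 4 + 4 + 2 + 3 + 2 = 20
  T: 2 + 0 + 2 + 2 + 1 + 2 + 1 = 10
  S: 4 + 1 + 3 + 0 + 3 + 0 + 0 = 11
  Q: 0 + 2 + 0 + 3 + 0 + 4 + 3 = 12
V has the highest total.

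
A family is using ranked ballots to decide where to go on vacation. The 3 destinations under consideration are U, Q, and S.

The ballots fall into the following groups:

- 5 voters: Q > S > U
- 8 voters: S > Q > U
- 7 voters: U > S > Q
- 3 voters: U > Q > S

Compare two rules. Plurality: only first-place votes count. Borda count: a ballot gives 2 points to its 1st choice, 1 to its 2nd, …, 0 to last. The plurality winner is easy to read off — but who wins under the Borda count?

S

Plurality first-place counts: U 10, Q 5, S 8 → U.
Borda totals: U 20, Q 21, S 28 → S.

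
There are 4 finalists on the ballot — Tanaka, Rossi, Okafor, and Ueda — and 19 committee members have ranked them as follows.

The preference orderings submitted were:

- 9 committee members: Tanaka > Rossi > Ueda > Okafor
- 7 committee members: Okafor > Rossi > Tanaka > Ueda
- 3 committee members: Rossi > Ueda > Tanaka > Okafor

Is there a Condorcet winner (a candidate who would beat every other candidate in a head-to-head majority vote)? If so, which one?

Rossi

Head-to-head results (19 voters total):
Tanaka vs Rossi: Rossi wins 10–9.
Tanaka vs Okafor: Tanaka wins 12–7.
Tanaka vs Ueda: Tanaka wins 16–3.
Rossi vs Okafor: Rossi wins 12–7.
Rossi vs Ueda: Rossi wins 19–0.
Okafor vs Ueda: Ueda wins 12–7.
Rossi beats each rival — Tanaka (10–9), Okafor (12–7), Ueda (19–0) — so Rossi is the Condorcet winner.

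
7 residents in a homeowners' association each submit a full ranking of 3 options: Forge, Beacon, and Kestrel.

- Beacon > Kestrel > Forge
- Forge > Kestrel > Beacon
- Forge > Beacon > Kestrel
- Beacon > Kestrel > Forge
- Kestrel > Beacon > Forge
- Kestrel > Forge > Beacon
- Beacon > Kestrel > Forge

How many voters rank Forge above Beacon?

Ballots ranking Forge above Beacon: 3.
Ballots ranking Beacon above Forge: 4.
So 3 of 7 voters prefer Forge to Beacon.

3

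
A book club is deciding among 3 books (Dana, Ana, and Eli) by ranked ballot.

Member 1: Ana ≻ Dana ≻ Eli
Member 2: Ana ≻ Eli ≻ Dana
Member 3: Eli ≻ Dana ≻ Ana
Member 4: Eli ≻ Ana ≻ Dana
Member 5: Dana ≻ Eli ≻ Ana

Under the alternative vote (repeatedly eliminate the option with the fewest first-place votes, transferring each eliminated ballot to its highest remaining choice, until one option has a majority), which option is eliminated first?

Dana

Round 1: Ana 2, Eli 2, Dana 1. Dana has the fewest and is eliminated.
Round 2: Eli 3, Ana 2. Eli has a majority.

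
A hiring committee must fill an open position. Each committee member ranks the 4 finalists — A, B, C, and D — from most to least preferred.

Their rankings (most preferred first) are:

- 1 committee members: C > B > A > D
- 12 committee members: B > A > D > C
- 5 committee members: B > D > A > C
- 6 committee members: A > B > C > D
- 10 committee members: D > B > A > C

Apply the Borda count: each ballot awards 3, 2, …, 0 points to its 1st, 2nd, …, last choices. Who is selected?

Borda scores:
  A: 1 + 12·2 + 5·1 + 6·3 + 10·1 = 58
  B: 2 + 12·3 + 5·3 + 6·2 + 10·2 = 85
  C: 3 + 12·0 + 5·0 + 6·1 + 10·0 = 9
  D: 0 + 12·1 + 5·2 + 6·0 + 10·3 = 52
B has the highest total.

B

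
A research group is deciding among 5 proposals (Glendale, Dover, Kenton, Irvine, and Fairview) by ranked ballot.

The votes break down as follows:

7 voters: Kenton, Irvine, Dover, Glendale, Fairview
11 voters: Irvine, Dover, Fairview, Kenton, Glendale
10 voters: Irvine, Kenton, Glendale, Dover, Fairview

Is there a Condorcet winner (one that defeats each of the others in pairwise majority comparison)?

Yes

Head-to-head results (28 voters total):
Glendale vs Dover: Dover wins 18–10.
Glendale vs Kenton: Kenton wins 28–0.
Glendale vs Irvine: Irvine wins 28–0.
Glendale vs Fairview: Glendale wins 17–11.
Dover vs Kenton: Kenton wins 17–11.
Dover vs Irvine: Irvine wins 28–0.
Dover vs Fairview: Dover wins 28–0.
Kenton vs Irvine: Irvine wins 21–7.
Kenton vs Fairview: Kenton wins 17–11.
Irvine vs Fairview: Irvine wins 28–0.
Irvine beats each rival — Glendale (28–0), Dover (28–0), Kenton (21–7), Fairview (28–0) — so Irvine is the Condorcet winner.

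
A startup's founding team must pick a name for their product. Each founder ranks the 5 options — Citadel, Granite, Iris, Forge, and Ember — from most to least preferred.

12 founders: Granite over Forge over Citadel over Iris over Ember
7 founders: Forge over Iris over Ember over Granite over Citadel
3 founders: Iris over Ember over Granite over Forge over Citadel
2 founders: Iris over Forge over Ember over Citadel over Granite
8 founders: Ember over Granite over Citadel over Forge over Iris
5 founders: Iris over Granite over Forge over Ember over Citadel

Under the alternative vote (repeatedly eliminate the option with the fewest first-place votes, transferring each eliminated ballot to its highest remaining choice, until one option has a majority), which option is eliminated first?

Round 1: Granite 12, Iris 10, Ember 8, Forge 7, Citadel 0. Citadel has the fewest and is eliminated.
Round 2: Granite 12, Iris 10, Ember 8, Forge 7. Forge has the fewest and is eliminated.
Round 3: Iris 17, Granite 12, Ember 8. Ember has the fewest and is eliminated.
Round 4: Granite 20, Iris 17. Granite has a majority.

Citadel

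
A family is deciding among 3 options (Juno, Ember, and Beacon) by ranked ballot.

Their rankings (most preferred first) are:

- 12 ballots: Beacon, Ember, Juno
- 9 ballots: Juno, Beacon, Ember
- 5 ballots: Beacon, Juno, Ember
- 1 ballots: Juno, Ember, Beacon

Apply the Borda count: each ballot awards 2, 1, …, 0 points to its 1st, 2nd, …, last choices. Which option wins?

Beacon

Borda scores:
  Juno: 12·0 + 9·2 + 5·1 + 2 = 25
  Ember: 12·1 + 9·0 + 5·0 + 1 = 13
  Beacon: 12·2 + 9·1 + 5·2 + 0 = 43
Beacon has the highest total.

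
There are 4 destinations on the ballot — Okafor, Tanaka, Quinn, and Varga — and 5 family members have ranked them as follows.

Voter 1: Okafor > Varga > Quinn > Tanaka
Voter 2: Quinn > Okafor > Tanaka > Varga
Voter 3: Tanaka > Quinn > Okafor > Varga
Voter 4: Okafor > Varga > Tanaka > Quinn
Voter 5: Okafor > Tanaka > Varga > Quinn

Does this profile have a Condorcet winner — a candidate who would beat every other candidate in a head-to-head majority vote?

Head-to-head results (5 voters total):
Okafor vs Tanaka: Okafor wins 4–1.
Okafor vs Quinn: Okafor wins 3–2.
Okafor vs Varga: Okafor wins 5–0.
Tanaka vs Quinn: Tanaka wins 3–2.
Tanaka vs Varga: Tanaka wins 3–2.
Quinn vs Varga: Varga wins 3–2.
Okafor beats each rival — Tanaka (4–1), Quinn (3–2), Varga (5–0) — so Okafor is the Condorcet winner.

Yes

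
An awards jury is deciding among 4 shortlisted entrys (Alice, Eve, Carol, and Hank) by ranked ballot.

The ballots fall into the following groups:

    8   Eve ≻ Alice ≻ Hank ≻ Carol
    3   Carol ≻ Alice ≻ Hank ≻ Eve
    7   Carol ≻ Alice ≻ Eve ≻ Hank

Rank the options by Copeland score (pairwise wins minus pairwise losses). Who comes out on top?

Carol

Pairwise results:
  Alice vs Eve: Alice wins 10–8.
  Alice vs Carol: Carol wins 10–8.
  Alice vs Hank: Alice wins 18–0.
  Eve vs Carol: Carol wins 10–8.
  Eve vs Hank: Eve wins 15–3.
  Carol vs Hank: Carol wins 10–8.
Copeland scores (wins − losses):
  Alice: 2 − 1 = 1
  Eve: 1 − 2 = -1
  Carol: 3 − 0 = 3
  Hank: 0 − 3 = -3
Carol has the best Copeland score.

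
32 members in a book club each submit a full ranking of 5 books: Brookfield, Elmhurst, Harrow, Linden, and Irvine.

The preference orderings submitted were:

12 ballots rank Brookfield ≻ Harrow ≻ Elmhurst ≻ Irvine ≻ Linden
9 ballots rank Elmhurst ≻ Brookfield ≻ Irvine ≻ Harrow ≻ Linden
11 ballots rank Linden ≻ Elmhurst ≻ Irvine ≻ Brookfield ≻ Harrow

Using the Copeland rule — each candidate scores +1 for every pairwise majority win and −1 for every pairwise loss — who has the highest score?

Elmhurst

Pairwise results:
  Brookfield vs Elmhurst: Elmhurst wins 20–12.
  Brookfield vs Harrow: Brookfield wins 32–0.
  Brookfield vs Linden: Brookfield wins 21–11.
  Brookfield vs Irvine: Brookfield wins 21–11.
  Elmhurst vs Harrow: Elmhurst wins 20–12.
  Elmhurst vs Linden: Elmhurst wins 21–11.
  Elmhurst vs Irvine: Elmhurst wins 32–0.
  Harrow vs Linden: Harrow wins 21–11.
  Harrow vs Irvine: Irvine wins 20–12.
  Linden vs Irvine: Irvine wins 21–11.
Copeland scores (wins − losses):
  Brookfield: 3 − 1 = 2
  Elmhurst: 4 − 0 = 4
  Harrow: 1 − 3 = -2
  Linden: 0 − 4 = -4
  Irvine: 2 − 2 = 0
Elmhurst has the best Copeland score.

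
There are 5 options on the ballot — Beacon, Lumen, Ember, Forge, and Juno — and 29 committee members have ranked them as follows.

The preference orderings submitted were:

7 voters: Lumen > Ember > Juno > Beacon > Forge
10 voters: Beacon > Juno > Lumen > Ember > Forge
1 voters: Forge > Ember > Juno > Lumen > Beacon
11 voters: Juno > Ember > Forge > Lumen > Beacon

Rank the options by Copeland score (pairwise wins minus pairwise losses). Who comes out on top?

Juno

Pairwise results:
  Beacon vs Lumen: Lumen wins 19–10.
  Beacon vs Ember: Ember wins 19–10.
  Beacon vs Forge: Beacon wins 17–12.
  Beacon vs Juno: Juno wins 19–10.
  Lumen vs Ember: Lumen wins 17–12.
  Lumen vs Forge: Lumen wins 17–12.
  Lumen vs Juno: Juno wins 22–7.
  Ember vs Forge: Ember wins 28–1.
  Ember vs Juno: Juno wins 21–8.
  Forge vs Juno: Juno wins 28–1.
Copeland scores (wins − losses):
  Beacon: 1 − 3 = -2
  Lumen: 3 − 1 = 2
  Ember: 2 − 2 = 0
  Forge: 0 − 4 = -4
  Juno: 4 − 0 = 4
Juno has the best Copeland score.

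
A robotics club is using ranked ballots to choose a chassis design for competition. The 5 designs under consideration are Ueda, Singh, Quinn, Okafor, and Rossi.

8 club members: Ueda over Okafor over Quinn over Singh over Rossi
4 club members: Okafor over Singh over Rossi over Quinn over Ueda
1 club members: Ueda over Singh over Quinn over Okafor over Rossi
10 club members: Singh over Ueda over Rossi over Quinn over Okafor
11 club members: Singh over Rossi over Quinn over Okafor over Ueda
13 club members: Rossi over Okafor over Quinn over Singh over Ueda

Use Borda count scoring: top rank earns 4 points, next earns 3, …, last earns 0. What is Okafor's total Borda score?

91

Borda scores:
  Ueda: 8·4 + 4·0 + 4 + 10·3 + 11·0 + 13·0 = 66
  Singh: 8·1 + 4·3 + 3 + 10·4 + 11·4 + 13·1 = 120
  Quinn: 8·2 + 4·1 + 2 + 10·1 + 11·2 + 13·2 = 80
  Okafor: 8·3 + 4·4 + 1 + 10·0 + 11·1 + 13·3 = 91
  Rossi: 8·0 + 4·2 + 0 + 10·2 + 11·3 + 13·4 = 113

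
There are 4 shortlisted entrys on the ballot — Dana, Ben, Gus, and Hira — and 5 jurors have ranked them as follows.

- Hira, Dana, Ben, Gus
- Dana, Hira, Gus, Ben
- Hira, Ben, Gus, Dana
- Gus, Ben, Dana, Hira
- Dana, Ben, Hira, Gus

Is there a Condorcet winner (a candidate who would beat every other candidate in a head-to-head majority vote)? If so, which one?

Head-to-head results (5 voters total):
Dana vs Ben: Dana wins 3–2.
Dana vs Gus: Dana wins 3–2.
Dana vs Hira: Dana wins 3–2.
Ben vs Gus: Ben wins 3–2.
Ben vs Hira: Hira wins 3–2.
Gus vs Hira: Hira wins 4–1.
Dana beats each rival — Ben (3–2), Gus (3–2), Hira (3–2) — so Dana is the Condorcet winner.

Dana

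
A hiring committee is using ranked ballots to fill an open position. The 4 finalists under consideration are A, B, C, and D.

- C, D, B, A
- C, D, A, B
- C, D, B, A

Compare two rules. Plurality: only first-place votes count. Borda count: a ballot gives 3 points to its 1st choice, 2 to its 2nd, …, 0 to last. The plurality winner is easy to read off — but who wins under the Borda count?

C

Plurality first-place counts: A 0, B 0, C 3, D 0 → C.
Borda totals: A 1, B 2, C 9, D 6 → C.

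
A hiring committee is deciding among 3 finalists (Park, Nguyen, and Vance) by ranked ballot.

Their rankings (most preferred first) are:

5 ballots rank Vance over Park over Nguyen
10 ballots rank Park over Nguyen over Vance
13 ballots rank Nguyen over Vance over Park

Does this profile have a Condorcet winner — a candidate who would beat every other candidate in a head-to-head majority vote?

No

Head-to-head results (28 voters total):
Park vs Nguyen: Park wins 15–13.
Park vs Vance: Vance wins 18–10.
Nguyen vs Vance: Nguyen wins 23–5.
No candidate beats all others: Park beats Nguyen beats Vance beats Park, a majority cycle.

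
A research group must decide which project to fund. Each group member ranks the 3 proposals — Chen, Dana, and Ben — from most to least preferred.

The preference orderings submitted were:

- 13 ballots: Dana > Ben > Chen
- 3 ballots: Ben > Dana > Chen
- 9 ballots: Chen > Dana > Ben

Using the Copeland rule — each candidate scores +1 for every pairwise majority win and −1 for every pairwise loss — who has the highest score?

Dana

Pairwise results:
  Chen vs Dana: Dana wins 16–9.
  Chen vs Ben: Ben wins 16–9.
  Dana vs Ben: Dana wins 22–3.
Copeland scores (wins − losses):
  Chen: 0 − 2 = -2
  Dana: 2 − 0 = 2
  Ben: 1 − 1 = 0
Dana has the best Copeland score.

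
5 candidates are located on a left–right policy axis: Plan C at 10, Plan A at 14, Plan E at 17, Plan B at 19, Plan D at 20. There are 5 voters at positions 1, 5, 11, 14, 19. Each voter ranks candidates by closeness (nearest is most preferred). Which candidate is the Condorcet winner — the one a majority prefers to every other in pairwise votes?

With single-peaked preferences on a line, the Condorcet winner is the candidate closest to the median voter.
The median voter (position 11) is closest to Plan C at 10.
Check: Plan C vs Plan E — voters closer to Plan C: 3 of 5.

Plan C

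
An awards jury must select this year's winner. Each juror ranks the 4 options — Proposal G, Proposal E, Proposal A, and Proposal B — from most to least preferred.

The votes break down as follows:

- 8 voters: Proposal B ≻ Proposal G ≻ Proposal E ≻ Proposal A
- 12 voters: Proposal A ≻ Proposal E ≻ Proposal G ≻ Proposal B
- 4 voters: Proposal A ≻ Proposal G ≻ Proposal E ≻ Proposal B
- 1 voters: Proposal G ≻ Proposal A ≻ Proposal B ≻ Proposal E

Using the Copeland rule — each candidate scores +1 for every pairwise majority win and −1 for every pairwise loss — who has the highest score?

Proposal A

Pairwise results:
  Proposal G vs Proposal E: Proposal G wins 13–12.
  Proposal G vs Proposal A: Proposal A wins 16–9.
  Proposal G vs Proposal B: Proposal G wins 17–8.
  Proposal E vs Proposal A: Proposal A wins 17–8.
  Proposal E vs Proposal B: Proposal E wins 16–9.
  Proposal A vs Proposal B: Proposal A wins 17–8.
Copeland scores (wins − losses):
  Proposal G: 2 − 1 = 1
  Proposal E: 1 − 2 = -1
  Proposal A: 3 − 0 = 3
  Proposal B: 0 − 3 = -3
Proposal A has the best Copeland score.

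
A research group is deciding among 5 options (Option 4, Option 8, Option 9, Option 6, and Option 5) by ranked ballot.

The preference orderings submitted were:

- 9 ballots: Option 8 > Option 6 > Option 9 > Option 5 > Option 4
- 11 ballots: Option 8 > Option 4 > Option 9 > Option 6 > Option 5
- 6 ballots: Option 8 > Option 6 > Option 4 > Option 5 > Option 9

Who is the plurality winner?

First-place vote totals:
  Option 4: 0
  Option 8: 26
  Option 9: 0
  Option 6: 0
  Option 5: 0
Option 8 has the most first-place votes.

Option 8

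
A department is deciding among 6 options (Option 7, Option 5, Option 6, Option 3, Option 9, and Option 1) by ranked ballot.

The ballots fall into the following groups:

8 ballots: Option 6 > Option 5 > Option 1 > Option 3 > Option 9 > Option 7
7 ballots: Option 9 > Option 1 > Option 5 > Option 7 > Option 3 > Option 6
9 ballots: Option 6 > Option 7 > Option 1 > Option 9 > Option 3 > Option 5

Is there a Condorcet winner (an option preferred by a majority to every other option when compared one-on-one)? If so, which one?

Option 6

Head-to-head results (24 voters total):
Option 7 vs Option 5: Option 5 wins 15–9.
Option 7 vs Option 6: Option 6 wins 17–7.
Option 7 vs Option 3: Option 7 wins 16–8.
Option 7 vs Option 9: Option 9 wins 15–9.
Option 7 vs Option 1: Option 1 wins 15–9.
Option 5 vs Option 6: Option 6 wins 17–7.
Option 5 vs Option 3: Option 5 wins 15–9.
Option 5 vs Option 9: Option 9 wins 16–8.
Option 5 vs Option 1: Option 1 wins 16–8.
Option 6 vs Option 3: Option 6 wins 17–7.
Option 6 vs Option 9: Option 6 wins 17–7.
Option 6 vs Option 1: Option 6 wins 17–7.
Option 3 vs Option 9: Option 9 wins 16–8.
Option 3 vs Option 1: Option 1 wins 24–0.
Option 9 vs Option 1: Option 1 wins 17–7.
Option 6 beats each rival — Option 7 (17–7), Option 5 (17–7), Option 3 (17–7), Option 9 (17–7), Option 1 (17–7) — so Option 6 is the Condorcet winner.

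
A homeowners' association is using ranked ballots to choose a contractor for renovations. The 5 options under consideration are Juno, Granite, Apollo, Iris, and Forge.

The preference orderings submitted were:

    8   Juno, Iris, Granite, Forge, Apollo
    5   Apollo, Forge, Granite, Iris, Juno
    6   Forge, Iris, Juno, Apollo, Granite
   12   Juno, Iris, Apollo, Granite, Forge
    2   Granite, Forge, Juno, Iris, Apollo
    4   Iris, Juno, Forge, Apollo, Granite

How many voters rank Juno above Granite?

30

Ballots ranking Juno above Granite: 8+6+12+4 = 30.
Ballots ranking Granite above Juno: 5+2 = 7.
So 30 of 37 voters prefer Juno to Granite.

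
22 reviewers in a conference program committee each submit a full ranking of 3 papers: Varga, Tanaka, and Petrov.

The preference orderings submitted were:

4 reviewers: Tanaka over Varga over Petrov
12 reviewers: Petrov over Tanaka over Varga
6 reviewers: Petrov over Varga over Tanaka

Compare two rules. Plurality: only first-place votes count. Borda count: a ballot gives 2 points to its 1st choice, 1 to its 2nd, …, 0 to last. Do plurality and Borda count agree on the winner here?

Plurality first-place counts: Varga 0, Tanaka 4, Petrov 18 → Petrov.
Borda totals: Varga 10, Tanaka 20, Petrov 36 → Petrov.
The two rules agree on Petrov.

Yes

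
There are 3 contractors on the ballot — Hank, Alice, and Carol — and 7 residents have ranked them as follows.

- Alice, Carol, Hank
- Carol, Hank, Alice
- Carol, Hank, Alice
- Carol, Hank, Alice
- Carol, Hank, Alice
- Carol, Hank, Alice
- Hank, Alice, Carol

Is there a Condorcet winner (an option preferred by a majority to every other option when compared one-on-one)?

Head-to-head results (7 voters total):
Hank vs Alice: Hank wins 6–1.
Hank vs Carol: Carol wins 6–1.
Alice vs Carol: Carol wins 5–2.
Carol beats each rival — Hank (6–1), Alice (5–2) — so Carol is the Condorcet winner.

Yes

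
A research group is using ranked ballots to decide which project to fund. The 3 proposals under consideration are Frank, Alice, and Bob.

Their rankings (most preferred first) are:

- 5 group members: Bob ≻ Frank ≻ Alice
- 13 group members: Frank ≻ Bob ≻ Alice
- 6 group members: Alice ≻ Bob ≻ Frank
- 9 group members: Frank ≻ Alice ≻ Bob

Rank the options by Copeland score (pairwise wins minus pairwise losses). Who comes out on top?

Frank

Pairwise results:
  Frank vs Alice: Frank wins 27–6.
  Frank vs Bob: Frank wins 22–11.
  Alice vs Bob: Bob wins 18–15.
Copeland scores (wins − losses):
  Frank: 2 − 0 = 2
  Alice: 0 − 2 = -2
  Bob: 1 − 1 = 0
Frank has the best Copeland score.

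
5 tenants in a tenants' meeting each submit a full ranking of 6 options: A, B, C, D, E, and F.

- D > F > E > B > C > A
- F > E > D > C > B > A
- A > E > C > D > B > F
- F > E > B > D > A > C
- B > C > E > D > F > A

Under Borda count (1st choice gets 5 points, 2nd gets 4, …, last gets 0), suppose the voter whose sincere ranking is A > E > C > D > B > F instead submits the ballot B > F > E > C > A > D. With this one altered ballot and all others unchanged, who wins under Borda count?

F

Borda totals with the altered ballot: A 2, B 16, C 9, D 12, E 17, F 19.
The switch changes the winner from E to F.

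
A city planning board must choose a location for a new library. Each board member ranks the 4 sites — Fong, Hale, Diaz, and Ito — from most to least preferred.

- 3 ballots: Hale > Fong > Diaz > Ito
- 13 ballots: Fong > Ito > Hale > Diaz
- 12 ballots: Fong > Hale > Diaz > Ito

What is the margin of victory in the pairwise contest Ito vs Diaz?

2

Ballots ranking Ito above Diaz: 13.
Ballots ranking Diaz above Ito: 3+12 = 15.
Diaz wins 15–13, a margin of 2.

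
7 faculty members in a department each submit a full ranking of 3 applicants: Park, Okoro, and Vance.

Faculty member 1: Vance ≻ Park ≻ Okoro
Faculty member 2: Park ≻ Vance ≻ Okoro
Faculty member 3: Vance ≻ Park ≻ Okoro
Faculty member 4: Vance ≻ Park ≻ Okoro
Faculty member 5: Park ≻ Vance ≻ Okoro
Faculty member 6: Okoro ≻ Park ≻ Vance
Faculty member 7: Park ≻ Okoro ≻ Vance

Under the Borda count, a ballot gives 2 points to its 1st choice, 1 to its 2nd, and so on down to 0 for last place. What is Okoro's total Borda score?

3

Borda scores:
  Park: 1 + 2 + 1 + 1 + 2 + 1 + 2 = 10
  Okoro: 0 + 0 + 0 + 0 + 0 + 2 + 1 = 3
  Vance: 2 + 1 + 2 + 2 + 1 + 0 + 0 = 8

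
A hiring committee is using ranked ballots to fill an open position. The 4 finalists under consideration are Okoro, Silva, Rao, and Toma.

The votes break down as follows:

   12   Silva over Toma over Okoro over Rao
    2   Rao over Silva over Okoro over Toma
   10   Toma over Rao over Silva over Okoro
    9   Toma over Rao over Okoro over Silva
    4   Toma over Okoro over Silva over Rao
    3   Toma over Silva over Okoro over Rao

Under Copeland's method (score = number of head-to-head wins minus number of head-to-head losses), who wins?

Pairwise results:
  Okoro vs Silva: Silva wins 27–13.
  Okoro vs Rao: Rao wins 21–19.
  Okoro vs Toma: Toma wins 38–2.
  Silva vs Rao: Rao wins 21–19.
  Silva vs Toma: Toma wins 26–14.
  Rao vs Toma: Toma wins 38–2.
Copeland scores (wins − losses):
  Okoro: 0 − 3 = -3
  Silva: 1 − 2 = -1
  Rao: 2 − 1 = 1
  Toma: 3 − 0 = 3
Toma has the best Copeland score.

Toma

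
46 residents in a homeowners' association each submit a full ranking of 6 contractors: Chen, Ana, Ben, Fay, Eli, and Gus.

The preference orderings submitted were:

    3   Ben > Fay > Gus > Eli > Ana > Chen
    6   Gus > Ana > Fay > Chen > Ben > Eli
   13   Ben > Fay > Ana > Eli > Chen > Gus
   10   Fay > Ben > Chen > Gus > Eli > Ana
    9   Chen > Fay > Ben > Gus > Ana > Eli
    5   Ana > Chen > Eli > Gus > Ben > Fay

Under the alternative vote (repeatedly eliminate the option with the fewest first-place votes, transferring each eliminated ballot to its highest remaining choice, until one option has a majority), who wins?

Round 1: Ben 16, Fay 10, Chen 9, Gus 6, Ana 5, Eli 0. Eli has the fewest and is eliminated.
Round 2: Ben 16, Fay 10, Chen 9, Gus 6, Ana 5. Ana has the fewest and is eliminated.
Round 3: Ben 16, Chen 14, Fay 10, Gus 6. Gus has the fewest and is eliminated.
Round 4: Ben 16, Fay 16, Chen 14. Chen has the fewest and is eliminated.
Round 5: Fay 25, Ben 21. Fay has a majority.

Fay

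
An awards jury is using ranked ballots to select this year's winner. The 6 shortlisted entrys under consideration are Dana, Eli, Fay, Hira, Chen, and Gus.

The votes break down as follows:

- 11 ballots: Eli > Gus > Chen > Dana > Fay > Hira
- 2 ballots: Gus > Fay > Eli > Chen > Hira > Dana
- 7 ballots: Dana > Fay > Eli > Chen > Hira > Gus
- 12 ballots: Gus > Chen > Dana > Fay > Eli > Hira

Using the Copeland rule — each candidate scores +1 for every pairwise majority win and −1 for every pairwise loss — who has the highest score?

Pairwise results:
  Dana vs Eli: Dana wins 19–13.
  Dana vs Fay: Dana wins 30–2.
  Dana vs Hira: Dana wins 30–2.
  Dana vs Chen: Chen wins 25–7.
  Dana vs Gus: Gus wins 25–7.
  Eli vs Fay: Fay wins 21–11.
  Eli vs Hira: Eli wins 32–0.
  Eli vs Chen: Eli wins 20–12.
  Eli vs Gus: Eli wins 18–14.
  Fay vs Hira: Fay wins 32–0.
  Fay vs Chen: Chen wins 23–9.
  Fay vs Gus: Gus wins 25–7.
  Hira vs Chen: Chen wins 32–0.
  Hira vs Gus: Gus wins 25–7.
  Chen vs Gus: Gus wins 25–7.
Copeland scores (wins − losses):
  Dana: 3 − 2 = 1
  Eli: 3 − 2 = 1
  Fay: 2 − 3 = -1
  Hira: 0 − 5 = -5
  Chen: 3 − 2 = 1
  Gus: 4 − 1 = 3
Gus has the best Copeland score.

Gus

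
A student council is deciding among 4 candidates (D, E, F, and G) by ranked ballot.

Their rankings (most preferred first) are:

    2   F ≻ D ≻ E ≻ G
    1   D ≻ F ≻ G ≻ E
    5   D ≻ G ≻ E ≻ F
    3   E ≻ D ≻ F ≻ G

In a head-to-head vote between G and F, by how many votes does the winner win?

1

Ballots ranking G above F: 5.
Ballots ranking F above G: 2+1+3 = 6.
F wins 6–5, a margin of 1.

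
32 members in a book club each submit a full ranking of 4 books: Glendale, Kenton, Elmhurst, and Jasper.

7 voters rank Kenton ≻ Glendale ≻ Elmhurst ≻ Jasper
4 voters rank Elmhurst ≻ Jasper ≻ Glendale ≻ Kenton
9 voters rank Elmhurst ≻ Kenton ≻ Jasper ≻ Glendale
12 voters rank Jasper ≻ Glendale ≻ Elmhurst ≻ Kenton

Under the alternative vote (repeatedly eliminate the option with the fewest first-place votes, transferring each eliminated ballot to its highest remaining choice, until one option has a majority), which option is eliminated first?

Round 1: Elmhurst 13, Jasper 12, Kenton 7, Glendale 0. Glendale has the fewest and is eliminated.
Round 2: Elmhurst 13, Jasper 12, Kenton 7. Kenton has the fewest and is eliminated.
Round 3: Elmhurst 20, Jasper 12. Elmhurst has a majority.

Glendale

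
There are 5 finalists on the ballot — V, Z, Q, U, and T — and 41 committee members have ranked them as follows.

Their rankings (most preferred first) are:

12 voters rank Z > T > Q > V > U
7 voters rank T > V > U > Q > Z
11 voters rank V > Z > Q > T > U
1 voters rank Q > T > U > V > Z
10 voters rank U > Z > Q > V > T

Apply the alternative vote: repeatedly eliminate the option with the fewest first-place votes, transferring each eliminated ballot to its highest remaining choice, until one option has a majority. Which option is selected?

Z

Round 1: Z 12, V 11, U 10, T 7, Q 1. Q has the fewest and is eliminated.
Round 2: Z 12, V 11, U 10, T 8. T has the fewest and is eliminated.
Round 3: V 18, Z 12, U 11. U has the fewest and is eliminated.
Round 4: Z 22, V 19. Z has a majority.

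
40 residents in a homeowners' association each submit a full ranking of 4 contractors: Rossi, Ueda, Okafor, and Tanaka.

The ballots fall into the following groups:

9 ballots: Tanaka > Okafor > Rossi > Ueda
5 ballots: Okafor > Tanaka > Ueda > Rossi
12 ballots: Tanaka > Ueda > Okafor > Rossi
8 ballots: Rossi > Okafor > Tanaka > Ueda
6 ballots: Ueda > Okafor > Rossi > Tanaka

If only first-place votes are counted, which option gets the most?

Tanaka

First-place vote totals:
  Rossi: 8
  Ueda: 6
  Okafor: 5
  Tanaka: 21
Tanaka has the most first-place votes.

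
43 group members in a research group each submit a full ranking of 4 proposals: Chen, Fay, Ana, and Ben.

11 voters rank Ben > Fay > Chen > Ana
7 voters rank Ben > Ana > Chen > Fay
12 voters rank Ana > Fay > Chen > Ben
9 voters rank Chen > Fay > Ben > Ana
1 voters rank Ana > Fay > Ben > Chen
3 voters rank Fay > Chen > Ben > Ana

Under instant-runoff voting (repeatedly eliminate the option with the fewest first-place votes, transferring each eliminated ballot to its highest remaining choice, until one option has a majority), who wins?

Round 1: Ben 18, Ana 13, Chen 9, Fay 3. Fay has the fewest and is eliminated.
Round 2: Ben 18, Ana 13, Chen 12. Chen has the fewest and is eliminated.
Round 3: Ben 30, Ana 13. Ben has a majority.

Ben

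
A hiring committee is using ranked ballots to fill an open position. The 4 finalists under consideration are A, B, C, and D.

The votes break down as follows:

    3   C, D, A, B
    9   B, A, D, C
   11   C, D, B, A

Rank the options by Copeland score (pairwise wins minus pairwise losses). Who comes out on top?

Pairwise results:
  A vs B: B wins 20–3.
  A vs C: C wins 14–9.
  A vs D: D wins 14–9.
  B vs C: C wins 14–9.
  B vs D: D wins 14–9.
  C vs D: C wins 14–9.
Copeland scores (wins − losses):
  A: 0 − 3 = -3
  B: 1 − 2 = -1
  C: 3 − 0 = 3
  D: 2 − 1 = 1
C has the best Copeland score.

C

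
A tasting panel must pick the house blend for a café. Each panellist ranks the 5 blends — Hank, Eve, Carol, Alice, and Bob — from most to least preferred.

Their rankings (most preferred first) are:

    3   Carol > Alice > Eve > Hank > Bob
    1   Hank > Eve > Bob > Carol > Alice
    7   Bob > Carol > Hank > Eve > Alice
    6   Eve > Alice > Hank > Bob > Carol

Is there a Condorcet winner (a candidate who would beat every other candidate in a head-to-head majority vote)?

Head-to-head results (17 voters total):
Hank vs Eve: Eve wins 9–8.
Hank vs Carol: Carol wins 10–7.
Hank vs Alice: Alice wins 9–8.
Hank vs Bob: Hank wins 10–7.
Eve vs Carol: Carol wins 10–7.
Eve vs Alice: Eve wins 14–3.
Eve vs Bob: Eve wins 10–7.
Carol vs Alice: Carol wins 11–6.
Carol vs Bob: Bob wins 14–3.
Alice vs Bob: Alice wins 9–8.
No candidate beats all others: Hank beats Bob beats Carol beats Hank, a majority cycle.

No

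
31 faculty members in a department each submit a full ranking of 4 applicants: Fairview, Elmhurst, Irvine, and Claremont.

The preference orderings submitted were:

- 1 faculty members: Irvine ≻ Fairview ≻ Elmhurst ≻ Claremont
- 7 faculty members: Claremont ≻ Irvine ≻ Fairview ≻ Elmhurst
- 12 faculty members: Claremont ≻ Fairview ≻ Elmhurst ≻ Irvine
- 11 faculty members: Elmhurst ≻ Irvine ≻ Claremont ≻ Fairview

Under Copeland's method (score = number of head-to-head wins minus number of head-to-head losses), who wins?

Claremont

Pairwise results:
  Fairview vs Elmhurst: Fairview wins 20–11.
  Fairview vs Irvine: Irvine wins 19–12.
  Fairview vs Claremont: Claremont wins 30–1.
  Elmhurst vs Irvine: Elmhurst wins 23–8.
  Elmhurst vs Claremont: Claremont wins 19–12.
  Irvine vs Claremont: Claremont wins 19–12.
Copeland scores (wins − losses):
  Fairview: 1 − 2 = -1
  Elmhurst: 1 − 2 = -1
  Irvine: 1 − 2 = -1
  Claremont: 3 − 0 = 3
Claremont has the best Copeland score.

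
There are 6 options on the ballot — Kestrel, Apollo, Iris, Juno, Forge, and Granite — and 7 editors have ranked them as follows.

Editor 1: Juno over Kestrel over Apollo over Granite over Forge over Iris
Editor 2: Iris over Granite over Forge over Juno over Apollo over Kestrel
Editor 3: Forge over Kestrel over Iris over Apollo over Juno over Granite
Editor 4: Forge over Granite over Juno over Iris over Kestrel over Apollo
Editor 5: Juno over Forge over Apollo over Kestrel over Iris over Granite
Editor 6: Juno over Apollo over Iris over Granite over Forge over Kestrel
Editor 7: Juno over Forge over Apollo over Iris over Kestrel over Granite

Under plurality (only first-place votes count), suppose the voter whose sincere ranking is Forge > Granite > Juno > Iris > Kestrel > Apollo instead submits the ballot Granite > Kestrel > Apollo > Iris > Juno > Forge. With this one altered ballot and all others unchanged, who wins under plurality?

First-place totals with the altered ballot: Kestrel 0, Apollo 0, Iris 1, Juno 4, Forge 1, Granite 1.
The winner is unchanged: still Juno.

Juno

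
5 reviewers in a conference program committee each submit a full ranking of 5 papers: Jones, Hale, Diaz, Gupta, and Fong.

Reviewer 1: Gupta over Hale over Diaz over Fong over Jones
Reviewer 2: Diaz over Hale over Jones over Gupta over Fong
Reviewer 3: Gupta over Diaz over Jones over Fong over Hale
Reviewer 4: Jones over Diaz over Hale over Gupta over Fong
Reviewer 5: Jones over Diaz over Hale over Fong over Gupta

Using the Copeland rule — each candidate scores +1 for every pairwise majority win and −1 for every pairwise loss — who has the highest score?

Pairwise results:
  Jones vs Hale: Jones wins 3–2.
  Jones vs Diaz: Diaz wins 3–2.
  Jones vs Gupta: Jones wins 3–2.
  Jones vs Fong: Jones wins 4–1.
  Hale vs Diaz: Diaz wins 4–1.
  Hale vs Gupta: Hale wins 3–2.
  Hale vs Fong: Hale wins 4–1.
  Diaz vs Gupta: Diaz wins 3–2.
  Diaz vs Fong: Diaz wins 5–0.
  Gupta vs Fong: Gupta wins 4–1.
Copeland scores (wins − losses):
  Jones: 3 − 1 = 2
  Hale: 2 − 2 = 0
  Diaz: 4 − 0 = 4
  Gupta: 1 − 3 = -2
  Fong: 0 − 4 = -4
Diaz has the best Copeland score.

Diaz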